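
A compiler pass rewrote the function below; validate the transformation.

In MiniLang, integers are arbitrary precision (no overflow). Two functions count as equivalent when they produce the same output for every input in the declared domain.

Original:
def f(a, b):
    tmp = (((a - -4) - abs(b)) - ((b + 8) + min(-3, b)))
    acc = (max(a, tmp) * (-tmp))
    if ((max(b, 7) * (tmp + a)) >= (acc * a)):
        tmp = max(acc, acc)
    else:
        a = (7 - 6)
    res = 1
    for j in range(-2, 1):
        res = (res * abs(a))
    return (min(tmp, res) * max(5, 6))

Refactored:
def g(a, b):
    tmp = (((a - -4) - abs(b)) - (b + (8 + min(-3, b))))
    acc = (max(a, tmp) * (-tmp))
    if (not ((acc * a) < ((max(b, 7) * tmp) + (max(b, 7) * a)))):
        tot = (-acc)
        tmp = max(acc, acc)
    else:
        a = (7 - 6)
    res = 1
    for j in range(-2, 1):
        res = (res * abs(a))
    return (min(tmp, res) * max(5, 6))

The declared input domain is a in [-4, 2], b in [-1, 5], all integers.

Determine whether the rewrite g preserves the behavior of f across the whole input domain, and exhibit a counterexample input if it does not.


Try a=-4, b=-1.
f: tmp := -5 | acc := -20 | ((max(b, 7) * (tmp + a)) >= (acc * a)): false | a := 1 | res := 1 | iter j=-2: | res := 1 | iter j=-1: | res := 1 | iter j=0: | res := 1 | result -30
g: tmp := -5 | acc := -20 | (not ((acc * a) < ((max(b, 7) * tmp) + (max(b, 7) * a)))): true | tot := 20 | tmp := -20 | res := 1 | iter j=-2: | res := 4 | iter j=-1: | res := 16 | iter j=0: | res := 64 | result -120
-30 against -120: the behavior changed.
verdict: not equivalent; witness: a=-4, b=-1


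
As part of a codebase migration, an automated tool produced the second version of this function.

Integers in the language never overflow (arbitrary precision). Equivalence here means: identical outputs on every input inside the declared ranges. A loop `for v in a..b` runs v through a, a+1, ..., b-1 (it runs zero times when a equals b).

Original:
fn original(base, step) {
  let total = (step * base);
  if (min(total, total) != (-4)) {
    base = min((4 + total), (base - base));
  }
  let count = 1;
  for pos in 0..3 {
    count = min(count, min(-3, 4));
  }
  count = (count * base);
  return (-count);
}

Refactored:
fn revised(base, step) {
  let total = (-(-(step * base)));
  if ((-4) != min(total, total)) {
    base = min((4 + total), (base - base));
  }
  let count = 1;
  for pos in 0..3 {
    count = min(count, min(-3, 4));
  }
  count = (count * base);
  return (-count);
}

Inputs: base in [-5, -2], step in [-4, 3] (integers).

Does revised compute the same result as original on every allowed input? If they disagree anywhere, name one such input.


Changes here: same computation, different form; the full 32-point sweep finds no disagreement.
verdict: equivalent


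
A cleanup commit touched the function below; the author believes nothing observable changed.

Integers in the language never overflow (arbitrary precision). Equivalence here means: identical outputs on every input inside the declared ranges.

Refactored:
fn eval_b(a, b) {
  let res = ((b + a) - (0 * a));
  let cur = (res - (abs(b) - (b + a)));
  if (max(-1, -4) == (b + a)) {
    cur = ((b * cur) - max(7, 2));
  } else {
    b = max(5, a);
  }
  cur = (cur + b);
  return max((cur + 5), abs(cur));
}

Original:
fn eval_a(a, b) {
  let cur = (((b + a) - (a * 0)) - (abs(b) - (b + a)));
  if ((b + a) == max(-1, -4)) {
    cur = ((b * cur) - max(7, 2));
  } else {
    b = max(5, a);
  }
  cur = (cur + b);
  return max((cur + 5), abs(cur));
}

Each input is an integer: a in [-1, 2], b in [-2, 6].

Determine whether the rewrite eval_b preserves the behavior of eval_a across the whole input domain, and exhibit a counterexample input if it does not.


Differences: local variable names differ, and statement counts differ — yet all 36 inputs agree.
verdict: equivalent


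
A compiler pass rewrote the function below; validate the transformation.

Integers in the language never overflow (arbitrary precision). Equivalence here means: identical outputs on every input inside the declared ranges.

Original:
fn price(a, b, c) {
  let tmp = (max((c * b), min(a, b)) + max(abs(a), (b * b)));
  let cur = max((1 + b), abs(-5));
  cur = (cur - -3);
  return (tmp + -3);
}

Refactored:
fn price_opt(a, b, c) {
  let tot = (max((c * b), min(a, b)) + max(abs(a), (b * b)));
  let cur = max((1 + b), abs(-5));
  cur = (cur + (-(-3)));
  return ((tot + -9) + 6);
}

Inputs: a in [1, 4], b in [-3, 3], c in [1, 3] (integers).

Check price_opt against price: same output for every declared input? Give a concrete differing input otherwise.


Comparing the listings, the differences include: local variable names differ, constant usage differs, arithmetic usage differs.
Tracing a=3, b=-3, c=1: price: tmp=6, then cur=5, then cur=8, then returns 3 | price_opt: tot=6, then cur=5, then cur=8, then returns 3 — matching result 3.
Every one of the 84 inputs gives matching results.
verdict: equivalent


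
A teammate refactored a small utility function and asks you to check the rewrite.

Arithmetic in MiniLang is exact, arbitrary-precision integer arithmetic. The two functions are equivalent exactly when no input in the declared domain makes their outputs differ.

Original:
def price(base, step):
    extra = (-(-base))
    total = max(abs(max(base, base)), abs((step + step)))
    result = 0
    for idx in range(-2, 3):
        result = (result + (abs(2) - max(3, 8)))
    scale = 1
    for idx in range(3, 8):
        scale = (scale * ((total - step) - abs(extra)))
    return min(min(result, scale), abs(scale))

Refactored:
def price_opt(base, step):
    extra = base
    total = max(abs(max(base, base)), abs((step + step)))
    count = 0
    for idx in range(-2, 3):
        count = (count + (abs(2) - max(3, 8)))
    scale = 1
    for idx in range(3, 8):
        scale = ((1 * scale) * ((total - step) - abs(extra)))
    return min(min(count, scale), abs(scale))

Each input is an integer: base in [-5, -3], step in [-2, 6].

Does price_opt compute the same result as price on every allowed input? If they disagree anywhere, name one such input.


Equivalent — the differences include arithmetic usage differs, and constant usage differs, and local variable names differ, yet no declared input distinguishes the two.
As a probe, take base=-5, step=3: price runs extra = -5; total = 6; result = 0; [idx=-2]; result = -6; [idx=-1]; result = -12; [idx=0]; result = -18; [idx=1]; result = -24; [idx=2]; result = -30; scale = 1; [idx=3]; scale = -2; [idx=4]; scale = 4; [idx=5]; scale = -8; [idx=6]; scale = 16; [idx=7]; scale = -32; return -32; price_opt runs extra = -5; total = 6; count = 0; [idx=-2]; count = -6; [idx=-1]; count = -12; [idx=0]; count = -18; [idx=1]; count = -24; [idx=2]; count = -30; scale = 1; [idx=3]; scale = -2; [idx=4]; scale = 4; [idx=5]; scale = -8; [idx=6]; scale = 16; [idx=7]; scale = -32; return -32; both end at -32.
Checked all 27 inputs in the declared domain: the outputs agree on every one.
verdict: equivalent


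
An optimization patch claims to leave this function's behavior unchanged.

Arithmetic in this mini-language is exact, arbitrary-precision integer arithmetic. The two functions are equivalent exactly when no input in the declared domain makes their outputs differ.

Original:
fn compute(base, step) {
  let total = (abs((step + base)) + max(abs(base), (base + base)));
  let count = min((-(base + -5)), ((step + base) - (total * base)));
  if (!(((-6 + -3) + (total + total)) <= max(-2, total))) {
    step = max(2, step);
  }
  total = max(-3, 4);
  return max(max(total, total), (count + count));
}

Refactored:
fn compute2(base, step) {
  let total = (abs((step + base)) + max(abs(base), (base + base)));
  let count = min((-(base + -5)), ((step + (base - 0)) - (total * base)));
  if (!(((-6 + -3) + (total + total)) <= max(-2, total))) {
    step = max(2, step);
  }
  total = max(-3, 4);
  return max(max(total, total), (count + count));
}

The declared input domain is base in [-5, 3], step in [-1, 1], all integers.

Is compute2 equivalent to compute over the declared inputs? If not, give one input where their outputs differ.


This is a faithful refactor — arithmetic usage differs, plus constant usage differs, but the computed results match everywhere.
As a probe, take base=-5, step=-1: compute runs total := 11 | count := 10 | (!(((-6 + -3) + (total + total)) <= max(-2, total))): true | step := 2 | total := 4 | result 20; compute2 runs total := 11 | count := 10 | (!(((-6 + -3) + (total + total)) <= max(-2, total))): true | step := 2 | total := 4 | result 20; both end at 20.
Sweeping the whole domain (27 inputs) finds no disagreement.
verdict: equivalent


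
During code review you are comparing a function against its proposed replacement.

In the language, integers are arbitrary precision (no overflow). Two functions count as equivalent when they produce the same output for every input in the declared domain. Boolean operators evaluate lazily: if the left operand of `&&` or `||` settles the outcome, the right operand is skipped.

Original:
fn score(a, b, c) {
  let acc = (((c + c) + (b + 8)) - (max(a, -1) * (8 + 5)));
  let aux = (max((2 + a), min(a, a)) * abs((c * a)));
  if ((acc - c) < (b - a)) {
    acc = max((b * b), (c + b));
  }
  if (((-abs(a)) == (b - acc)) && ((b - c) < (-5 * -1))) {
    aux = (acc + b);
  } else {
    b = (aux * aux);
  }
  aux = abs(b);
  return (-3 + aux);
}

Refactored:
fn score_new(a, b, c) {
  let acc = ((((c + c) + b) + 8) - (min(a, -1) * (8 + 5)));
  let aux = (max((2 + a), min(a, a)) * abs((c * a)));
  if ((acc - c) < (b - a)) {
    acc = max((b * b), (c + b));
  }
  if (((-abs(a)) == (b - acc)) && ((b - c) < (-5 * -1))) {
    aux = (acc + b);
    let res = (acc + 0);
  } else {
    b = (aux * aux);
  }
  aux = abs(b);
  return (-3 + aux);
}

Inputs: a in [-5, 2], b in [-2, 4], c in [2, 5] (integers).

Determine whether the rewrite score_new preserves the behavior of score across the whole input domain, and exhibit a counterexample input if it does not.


Input a=2, b=-1, c=2: -2 from score versus 253 from score_new.
verdict: not equivalent; witness: a=2, b=-1, c=2


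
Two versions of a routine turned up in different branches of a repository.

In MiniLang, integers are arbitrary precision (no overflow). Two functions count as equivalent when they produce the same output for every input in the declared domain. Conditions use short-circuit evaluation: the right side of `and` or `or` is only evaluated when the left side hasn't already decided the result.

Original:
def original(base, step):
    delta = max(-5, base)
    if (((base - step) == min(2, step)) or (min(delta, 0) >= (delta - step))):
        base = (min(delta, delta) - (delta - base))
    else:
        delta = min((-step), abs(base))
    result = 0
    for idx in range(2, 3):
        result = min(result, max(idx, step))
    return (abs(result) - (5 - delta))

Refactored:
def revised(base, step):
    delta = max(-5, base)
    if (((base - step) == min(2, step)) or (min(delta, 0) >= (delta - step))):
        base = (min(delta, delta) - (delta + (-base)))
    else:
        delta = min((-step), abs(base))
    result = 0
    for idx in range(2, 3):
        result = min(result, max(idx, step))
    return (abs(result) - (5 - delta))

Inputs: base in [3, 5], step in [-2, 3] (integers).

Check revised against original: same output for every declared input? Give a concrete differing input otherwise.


Equivalent — the differences include arithmetic usage differs, yet no declared input distinguishes the two.
Tracing base=4, step=-2: original: delta = 4; (((base - step) == min(2, step)) or (min(delta, 0) >= (delta - step))) -> false; delta = 2; result = 0; [idx=2]; result = 0; return -3 | revised: delta = 4; (((base - step) == min(2, step)) or (min(delta, 0) >= (delta - step))) -> false; delta = 2; result = 0; [idx=2]; result = 0; return -3 — matching result -3.
Across all 18 domain points the two functions coincide.
verdict: equivalent


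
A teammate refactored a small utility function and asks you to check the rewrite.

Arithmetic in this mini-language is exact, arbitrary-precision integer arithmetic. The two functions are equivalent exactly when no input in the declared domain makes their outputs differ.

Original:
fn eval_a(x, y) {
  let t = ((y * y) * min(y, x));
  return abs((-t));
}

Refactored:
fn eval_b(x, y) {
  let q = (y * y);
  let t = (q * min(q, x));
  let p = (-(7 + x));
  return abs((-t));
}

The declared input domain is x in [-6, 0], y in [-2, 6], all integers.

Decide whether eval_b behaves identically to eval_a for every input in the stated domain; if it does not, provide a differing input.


Evaluate both at x=-1, y=-2.
eval_a: t=-8, then returns 8
eval_b: q=4, then t=-4, then p=-6, then returns 4
8 != 4, so the rewrite changes behavior.
verdict: not equivalent; witness: x=-1, y=-2


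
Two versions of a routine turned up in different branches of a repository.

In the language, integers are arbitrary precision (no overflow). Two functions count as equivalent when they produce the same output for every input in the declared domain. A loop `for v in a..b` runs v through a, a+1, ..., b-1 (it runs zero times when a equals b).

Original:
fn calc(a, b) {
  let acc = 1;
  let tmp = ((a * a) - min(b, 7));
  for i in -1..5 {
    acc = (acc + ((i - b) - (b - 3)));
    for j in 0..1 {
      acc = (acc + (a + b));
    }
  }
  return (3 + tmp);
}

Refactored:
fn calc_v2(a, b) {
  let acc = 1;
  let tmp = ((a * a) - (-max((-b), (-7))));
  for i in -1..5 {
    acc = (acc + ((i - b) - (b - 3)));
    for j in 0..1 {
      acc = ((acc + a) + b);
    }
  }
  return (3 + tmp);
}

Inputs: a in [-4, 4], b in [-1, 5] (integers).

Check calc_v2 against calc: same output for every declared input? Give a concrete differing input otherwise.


This is a faithful refactor — min/max/abs usage differs, but the computed results match everywhere.
As a probe, take a=0, b=0: calc runs acc = 1; tmp = 0; [i=-1]; acc = 3; [j=0]; acc = 3; [i=0]; acc = 6; [j=0]; acc = 6; [i=1]; acc = 10; [j=0]; acc = 10; [i=2]; acc = 15; [j=0]; acc = 15; [i=3]; acc = 21; [j=0]; acc = 21; [i=4]; acc = 28; [j=0]; acc = 28; return 3; calc_v2 runs acc = 1; tmp = 0; [i=-1]; acc = 3; [j=0]; acc = 3; [i=0]; acc = 6; [j=0]; acc = 6; [i=1]; acc = 10; [j=0]; acc = 10; [i=2]; acc = 15; [j=0]; acc = 15; [i=3]; acc = 21; [j=0]; acc = 21; [i=4]; acc = 28; [j=0]; acc = 28; return 3; both end at 3.
Across all 63 domain points the two functions coincide.
verdict: equivalent


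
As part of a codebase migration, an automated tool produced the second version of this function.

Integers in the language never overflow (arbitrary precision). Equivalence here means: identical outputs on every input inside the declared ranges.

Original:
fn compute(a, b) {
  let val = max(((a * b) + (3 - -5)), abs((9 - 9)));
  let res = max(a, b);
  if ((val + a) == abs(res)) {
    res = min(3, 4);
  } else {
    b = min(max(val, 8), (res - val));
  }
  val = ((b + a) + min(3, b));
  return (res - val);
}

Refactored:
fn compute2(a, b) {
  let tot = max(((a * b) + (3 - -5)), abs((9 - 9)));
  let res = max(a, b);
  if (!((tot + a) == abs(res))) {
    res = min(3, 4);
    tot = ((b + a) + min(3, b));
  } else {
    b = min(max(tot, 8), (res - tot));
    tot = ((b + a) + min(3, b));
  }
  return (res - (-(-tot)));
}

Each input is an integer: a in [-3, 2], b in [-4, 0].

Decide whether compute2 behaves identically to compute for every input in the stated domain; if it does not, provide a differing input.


Input a=-3, b=-4: 46 from compute versus 14 from compute2.
verdict: not equivalent; witness: a=-3, b=-4


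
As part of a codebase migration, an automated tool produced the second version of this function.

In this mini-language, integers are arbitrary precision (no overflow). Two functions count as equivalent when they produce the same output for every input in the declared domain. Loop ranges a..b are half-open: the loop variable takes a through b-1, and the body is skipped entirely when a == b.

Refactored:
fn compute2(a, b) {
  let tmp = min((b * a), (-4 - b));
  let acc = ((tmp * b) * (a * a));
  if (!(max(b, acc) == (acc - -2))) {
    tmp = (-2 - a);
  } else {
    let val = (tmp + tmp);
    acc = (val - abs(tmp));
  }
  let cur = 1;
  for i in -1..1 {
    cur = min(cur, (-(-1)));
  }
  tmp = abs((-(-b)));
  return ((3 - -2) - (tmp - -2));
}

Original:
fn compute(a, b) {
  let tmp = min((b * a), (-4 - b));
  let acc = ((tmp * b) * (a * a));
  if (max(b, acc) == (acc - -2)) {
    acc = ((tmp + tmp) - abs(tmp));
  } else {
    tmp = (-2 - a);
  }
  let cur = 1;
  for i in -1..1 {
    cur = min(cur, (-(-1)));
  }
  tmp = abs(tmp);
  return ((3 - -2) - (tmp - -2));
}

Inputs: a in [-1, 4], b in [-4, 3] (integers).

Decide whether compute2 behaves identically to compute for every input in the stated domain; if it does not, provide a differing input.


There is a counterexample at a=-1, b=-4: 2 on one side, -1 on the other.
compute: tmp=0, then acc=0, then (max(b, acc) == (acc - -2)) is false, then tmp=-1, then cur=1, then (i=-1), then cur=1, then (i=0), then cur=1, then tmp=1, then returns 2
compute2: tmp=0, then acc=0, then (!(max(b, acc) == (acc - -2))) is true, then tmp=-1, then cur=1, then (i=-1), then cur=1, then (i=0), then cur=1, then tmp=4, then returns -1
verdict: not equivalent; witness: a=-1, b=-4


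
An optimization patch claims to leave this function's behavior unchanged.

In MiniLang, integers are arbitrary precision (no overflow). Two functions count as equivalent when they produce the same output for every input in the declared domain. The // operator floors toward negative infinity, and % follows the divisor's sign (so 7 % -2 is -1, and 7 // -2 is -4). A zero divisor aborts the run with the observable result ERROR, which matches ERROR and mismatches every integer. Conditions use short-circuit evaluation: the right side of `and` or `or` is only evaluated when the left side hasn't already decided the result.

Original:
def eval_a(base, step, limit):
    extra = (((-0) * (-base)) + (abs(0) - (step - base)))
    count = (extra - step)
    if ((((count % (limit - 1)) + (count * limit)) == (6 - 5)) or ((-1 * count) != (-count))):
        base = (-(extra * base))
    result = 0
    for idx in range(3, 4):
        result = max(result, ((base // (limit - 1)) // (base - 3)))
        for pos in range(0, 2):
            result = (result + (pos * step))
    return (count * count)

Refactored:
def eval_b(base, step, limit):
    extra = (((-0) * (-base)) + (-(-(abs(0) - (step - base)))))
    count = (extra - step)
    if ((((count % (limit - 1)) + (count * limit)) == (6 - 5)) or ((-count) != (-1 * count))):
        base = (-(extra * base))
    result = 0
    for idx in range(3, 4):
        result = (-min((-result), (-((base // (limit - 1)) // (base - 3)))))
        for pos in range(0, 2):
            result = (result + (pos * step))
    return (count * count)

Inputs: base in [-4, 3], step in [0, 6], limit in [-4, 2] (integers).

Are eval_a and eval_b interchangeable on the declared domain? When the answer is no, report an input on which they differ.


Changes here: min/max/abs usage differs; the full 392-point sweep finds no disagreement.
verdict: equivalent


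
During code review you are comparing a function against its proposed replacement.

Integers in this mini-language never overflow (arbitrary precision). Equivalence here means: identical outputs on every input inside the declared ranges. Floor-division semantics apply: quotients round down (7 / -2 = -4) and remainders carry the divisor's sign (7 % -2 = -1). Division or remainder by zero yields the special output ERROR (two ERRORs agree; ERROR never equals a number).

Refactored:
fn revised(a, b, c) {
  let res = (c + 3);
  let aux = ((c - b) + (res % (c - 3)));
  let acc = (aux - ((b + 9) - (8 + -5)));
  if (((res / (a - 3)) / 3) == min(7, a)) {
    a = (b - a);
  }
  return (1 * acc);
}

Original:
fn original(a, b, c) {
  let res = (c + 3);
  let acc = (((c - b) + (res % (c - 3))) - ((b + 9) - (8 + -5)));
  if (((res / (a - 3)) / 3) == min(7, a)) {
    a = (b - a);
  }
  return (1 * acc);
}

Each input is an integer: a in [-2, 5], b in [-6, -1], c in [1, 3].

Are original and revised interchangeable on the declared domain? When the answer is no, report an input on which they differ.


This is a faithful refactor — local variable names differ, and statement counts differ, but the computed results match everywhere.
Tracing a=3, b=-3, c=3: original: res = 6; division by zero -> ERROR | revised: res = 6; division by zero -> ERROR — matching result ERROR.
An exhaustive pass over the 144 declared inputs shows identical outputs.
verdict: equivalent


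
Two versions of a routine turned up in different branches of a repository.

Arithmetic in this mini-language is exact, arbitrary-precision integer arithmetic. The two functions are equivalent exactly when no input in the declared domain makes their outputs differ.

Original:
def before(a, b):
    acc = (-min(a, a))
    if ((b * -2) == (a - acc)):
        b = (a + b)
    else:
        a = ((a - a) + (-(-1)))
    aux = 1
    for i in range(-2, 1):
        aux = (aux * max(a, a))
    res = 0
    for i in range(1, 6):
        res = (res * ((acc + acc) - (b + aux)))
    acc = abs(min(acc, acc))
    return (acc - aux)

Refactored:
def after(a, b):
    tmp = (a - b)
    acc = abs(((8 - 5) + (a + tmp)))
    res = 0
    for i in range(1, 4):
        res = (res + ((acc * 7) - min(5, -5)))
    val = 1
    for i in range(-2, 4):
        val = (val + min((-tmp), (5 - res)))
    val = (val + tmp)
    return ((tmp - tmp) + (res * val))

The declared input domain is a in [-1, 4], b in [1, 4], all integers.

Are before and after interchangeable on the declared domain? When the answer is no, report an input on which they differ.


Run the pair on a=-1, b=1.
before: acc=1, then ((b * -2) == (a - acc)) is true, then b=0, then aux=1, then (i=-2), then aux=-1, then (i=-1), then aux=1, then (i=0), then aux=-1, then res=0, then (i=1), then res=0, then (i=2), then res=0, then (i=3), then res=0, then (i=4), then res=0, then (i=5), then res=0, then acc=1, then returns 2
after: tmp=-2, then acc=0, then res=0, then (i=1), then res=5, then (i=2), then res=10, then (i=3), then res=15, then val=1, then (i=-2), then val=-9, then (i=-1), then val=-19, then (i=0), then val=-29, then (i=1), then val=-39, then (i=2), then val=-49, then (i=3), then val=-59, then val=-61, then returns -915
2 vs -915 — the two versions disagree here.
verdict: not equivalent; witness: a=-1, b=1


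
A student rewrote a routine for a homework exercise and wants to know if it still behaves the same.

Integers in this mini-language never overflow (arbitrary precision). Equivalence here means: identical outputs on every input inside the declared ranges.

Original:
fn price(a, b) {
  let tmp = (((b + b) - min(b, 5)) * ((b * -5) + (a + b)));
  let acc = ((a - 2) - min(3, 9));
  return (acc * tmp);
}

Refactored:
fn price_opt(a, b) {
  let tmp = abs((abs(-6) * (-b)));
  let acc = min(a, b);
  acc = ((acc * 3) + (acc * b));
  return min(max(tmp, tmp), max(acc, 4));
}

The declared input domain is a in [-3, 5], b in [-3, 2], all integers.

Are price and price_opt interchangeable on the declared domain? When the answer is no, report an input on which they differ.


Run the pair on a=-3, b=-3.
price: tmp=-27, then acc=-8, then returns 216
price_opt: tmp=18, then acc=-3, then acc=0, then returns 4
216 vs 4 — the two versions disagree here.
verdict: not equivalent; witness: a=-3, b=-3


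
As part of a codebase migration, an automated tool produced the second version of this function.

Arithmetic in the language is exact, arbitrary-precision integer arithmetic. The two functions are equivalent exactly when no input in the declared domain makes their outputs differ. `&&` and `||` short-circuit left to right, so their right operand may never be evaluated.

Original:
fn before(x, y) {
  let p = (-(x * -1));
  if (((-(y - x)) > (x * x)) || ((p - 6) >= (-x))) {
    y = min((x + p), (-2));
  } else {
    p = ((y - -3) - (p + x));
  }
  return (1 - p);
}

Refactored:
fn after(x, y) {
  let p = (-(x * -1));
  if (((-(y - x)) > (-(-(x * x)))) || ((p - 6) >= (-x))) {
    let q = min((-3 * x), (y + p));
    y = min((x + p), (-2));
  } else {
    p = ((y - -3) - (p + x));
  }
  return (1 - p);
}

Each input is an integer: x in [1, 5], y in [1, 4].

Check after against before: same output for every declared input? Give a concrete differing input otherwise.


Comparing the listings, the differences include: min/max/abs usage differs, arithmetic usage differs, constant usage differs, local variable names differ, statement counts differ.
Spot check at x=4, y=2 — before: p = 4; (((-(y - x)) > (x * x)) || ((p - 6) >= (-x))) -> true; y = -2; return -3. after: p = 4; (((-(y - x)) > (-(-(x * x)))) || ((p - 6) >= (-x))) -> true; q = -12; y = -2; return -3. Both give -3.
Across all 20 domain points the two functions coincide.
verdict: equivalent


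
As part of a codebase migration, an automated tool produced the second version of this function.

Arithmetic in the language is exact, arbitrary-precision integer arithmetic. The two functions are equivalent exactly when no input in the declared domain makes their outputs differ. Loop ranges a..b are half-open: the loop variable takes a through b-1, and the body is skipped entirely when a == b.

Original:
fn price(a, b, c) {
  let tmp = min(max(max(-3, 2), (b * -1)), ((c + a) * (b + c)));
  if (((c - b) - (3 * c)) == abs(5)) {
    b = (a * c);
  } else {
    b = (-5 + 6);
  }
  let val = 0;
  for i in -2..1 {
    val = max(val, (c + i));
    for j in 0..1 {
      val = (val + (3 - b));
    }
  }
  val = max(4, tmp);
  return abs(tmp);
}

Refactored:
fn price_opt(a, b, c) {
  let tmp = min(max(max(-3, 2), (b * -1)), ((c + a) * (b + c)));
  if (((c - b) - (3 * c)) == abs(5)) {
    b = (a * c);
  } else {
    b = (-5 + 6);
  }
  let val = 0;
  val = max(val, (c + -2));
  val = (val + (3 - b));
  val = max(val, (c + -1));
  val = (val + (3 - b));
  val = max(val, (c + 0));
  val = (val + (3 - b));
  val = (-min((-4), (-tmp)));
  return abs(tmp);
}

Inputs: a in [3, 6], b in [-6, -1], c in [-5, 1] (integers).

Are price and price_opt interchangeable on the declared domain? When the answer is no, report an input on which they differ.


Equivalent — the differences include statement counts differ, and loop structure differs, and local variable names differ, and min/max/abs usage differs, and arithmetic usage differs, and constant usage differs, yet no declared input distinguishes the two.
Spot check at a=4, b=-3, c=-5 — price: tmp=3, then (((c - b) - (3 * c)) == abs(5)) is false, then b=1, then val=0, then (i=-2), then val=0, then (j=0), then val=2, then (i=-1), then val=2, then (j=0), then val=4, then (i=0), then val=4, then (j=0), then val=6, then val=4, then returns 3. price_opt: tmp=3, then (((c - b) - (3 * c)) == abs(5)) is false, then b=1, then val=0, then val=0, then val=2, then val=2, then val=4, then val=4, then val=6, then val=4, then returns 3. Both give 3.
Checked all 168 inputs in the declared domain: the outputs agree on every one.
verdict: equivalent


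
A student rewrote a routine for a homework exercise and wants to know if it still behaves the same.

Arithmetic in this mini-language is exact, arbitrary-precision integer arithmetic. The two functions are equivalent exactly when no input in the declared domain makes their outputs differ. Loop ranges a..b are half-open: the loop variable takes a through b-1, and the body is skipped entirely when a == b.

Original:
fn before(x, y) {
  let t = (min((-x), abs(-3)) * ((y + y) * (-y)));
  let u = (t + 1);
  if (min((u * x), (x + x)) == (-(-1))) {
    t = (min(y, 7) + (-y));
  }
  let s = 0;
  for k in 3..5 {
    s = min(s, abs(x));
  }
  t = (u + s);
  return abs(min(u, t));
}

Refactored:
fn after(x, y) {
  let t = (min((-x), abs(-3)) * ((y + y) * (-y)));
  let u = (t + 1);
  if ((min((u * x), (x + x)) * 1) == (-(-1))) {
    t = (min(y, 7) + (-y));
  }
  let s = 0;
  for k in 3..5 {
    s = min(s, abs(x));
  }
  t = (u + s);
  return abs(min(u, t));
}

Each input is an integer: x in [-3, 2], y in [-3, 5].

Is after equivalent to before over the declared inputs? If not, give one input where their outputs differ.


Changes here: arithmetic usage differs; and constant usage differs; the full 54-point sweep finds no disagreement.
verdict: equivalent


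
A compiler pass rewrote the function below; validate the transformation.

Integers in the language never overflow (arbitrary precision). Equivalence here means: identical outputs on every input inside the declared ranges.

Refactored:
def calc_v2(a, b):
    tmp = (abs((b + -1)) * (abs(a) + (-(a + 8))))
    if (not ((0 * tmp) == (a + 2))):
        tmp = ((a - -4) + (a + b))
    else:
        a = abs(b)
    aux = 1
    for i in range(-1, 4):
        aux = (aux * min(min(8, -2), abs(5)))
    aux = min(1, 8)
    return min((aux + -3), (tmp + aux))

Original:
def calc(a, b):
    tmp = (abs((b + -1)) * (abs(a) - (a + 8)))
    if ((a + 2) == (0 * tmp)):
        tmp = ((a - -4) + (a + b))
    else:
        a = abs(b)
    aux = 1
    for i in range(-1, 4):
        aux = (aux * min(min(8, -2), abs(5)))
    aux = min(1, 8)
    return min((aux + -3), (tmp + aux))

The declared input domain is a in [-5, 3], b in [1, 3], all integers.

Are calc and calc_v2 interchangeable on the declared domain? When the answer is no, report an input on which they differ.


Try a=-5, b=1.
calc: tmp := 0 | ((a + 2) == (0 * tmp)): false | a := 1 | aux := 1 | iter i=-1: | aux := -2 | iter i=0: | aux := 4 | iter i=1: | aux := -8 | iter i=2: | aux := 16 | iter i=3: | aux := -32 | aux := 1 | result -2
calc_v2: tmp := 0 | (not ((0 * tmp) == (a + 2))): true | tmp := -5 | aux := 1 | iter i=-1: | aux := -2 | iter i=0: | aux := 4 | iter i=1: | aux := -8 | iter i=2: | aux := 16 | iter i=3: | aux := -32 | aux := 1 | result -4
-2 vs -4 — the two versions disagree here.
verdict: not equivalent; witness: a=-5, b=1


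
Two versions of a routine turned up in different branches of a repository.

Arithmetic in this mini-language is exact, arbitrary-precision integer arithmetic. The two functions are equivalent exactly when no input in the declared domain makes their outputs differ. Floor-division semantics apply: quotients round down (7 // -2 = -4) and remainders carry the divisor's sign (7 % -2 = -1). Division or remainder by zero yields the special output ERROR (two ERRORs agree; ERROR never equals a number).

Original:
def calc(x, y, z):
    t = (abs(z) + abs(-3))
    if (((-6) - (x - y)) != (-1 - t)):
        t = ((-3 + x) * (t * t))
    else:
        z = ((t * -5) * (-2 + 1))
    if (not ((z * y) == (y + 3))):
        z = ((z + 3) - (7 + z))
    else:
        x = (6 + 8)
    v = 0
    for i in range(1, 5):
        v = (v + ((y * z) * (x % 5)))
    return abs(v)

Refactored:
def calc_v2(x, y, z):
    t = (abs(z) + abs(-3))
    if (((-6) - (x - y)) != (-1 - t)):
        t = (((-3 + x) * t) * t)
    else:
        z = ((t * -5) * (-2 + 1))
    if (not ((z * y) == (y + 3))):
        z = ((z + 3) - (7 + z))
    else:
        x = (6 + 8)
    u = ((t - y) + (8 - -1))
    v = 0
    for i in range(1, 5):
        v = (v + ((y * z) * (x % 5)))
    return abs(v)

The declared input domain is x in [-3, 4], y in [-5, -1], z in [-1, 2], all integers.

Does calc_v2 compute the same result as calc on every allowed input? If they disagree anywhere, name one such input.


Reading the diff, among the changes: local variable names differ; and statement counts differ; and arithmetic usage differs; and constant usage differs.
Tracing x=4, y=-4, z=1: calc: t := 4 | (((-6) - (x - y)) != (-1 - t)): true | t := 16 | (not ((z * y) == (y + 3))): true | z := -4 | v := 0 | iter i=1: | v := 64 | iter i=2: | v := 128 | iter i=3: | v := 192 | iter i=4: | v := 256 | result 256 | calc_v2: t := 4 | (((-6) - (x - y)) != (-1 - t)): true | t := 16 | (not ((z * y) == (y + 3))): true | z := -4 | u := 29 | v := 0 | iter i=1: | v := 64 | iter i=2: | v := 128 | iter i=3: | v := 192 | iter i=4: | v := 256 | result 256 — matching result 256.
Checked all 160 inputs in the declared domain: the outputs agree on every one.
verdict: equivalent


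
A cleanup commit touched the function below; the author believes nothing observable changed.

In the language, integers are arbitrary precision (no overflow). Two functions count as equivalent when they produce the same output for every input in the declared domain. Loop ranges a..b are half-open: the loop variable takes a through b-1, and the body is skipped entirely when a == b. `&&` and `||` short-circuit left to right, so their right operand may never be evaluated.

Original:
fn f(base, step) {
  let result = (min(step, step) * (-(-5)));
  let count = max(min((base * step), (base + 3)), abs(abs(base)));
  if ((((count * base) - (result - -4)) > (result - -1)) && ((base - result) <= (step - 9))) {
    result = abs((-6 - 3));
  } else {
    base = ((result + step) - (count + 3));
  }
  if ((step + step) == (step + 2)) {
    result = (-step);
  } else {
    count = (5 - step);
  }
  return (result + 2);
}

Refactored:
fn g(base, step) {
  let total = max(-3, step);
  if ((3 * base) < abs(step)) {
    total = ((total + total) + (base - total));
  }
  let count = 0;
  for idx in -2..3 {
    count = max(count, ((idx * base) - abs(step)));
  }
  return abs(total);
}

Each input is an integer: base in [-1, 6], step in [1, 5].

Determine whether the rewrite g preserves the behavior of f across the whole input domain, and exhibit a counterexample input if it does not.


Not equivalent: base=-1, step=1 separates them (7 vs 0).
f: result becomes 5; next count becomes 1; next ((((count * base) - (result - -4)) > (result - -1)) && ((base - result) <= (step - 9))) evaluates to false; next base becomes 2; next ((step + step) == (step + 2)) evaluates to false; next count becomes 4; next final value 7
g: total becomes 1; next ((3 * base) < abs(step)) evaluates to true; next total becomes 0; next count becomes 0; next at idx=-2:; next count becomes 1; next at idx=-1:; next count becomes 1; next at idx=0:; next count becomes 1; next at idx=1:; next count becomes 1; next at idx=2:; next count becomes 1; next final value 0
verdict: not equivalent; witness: base=-1, step=1


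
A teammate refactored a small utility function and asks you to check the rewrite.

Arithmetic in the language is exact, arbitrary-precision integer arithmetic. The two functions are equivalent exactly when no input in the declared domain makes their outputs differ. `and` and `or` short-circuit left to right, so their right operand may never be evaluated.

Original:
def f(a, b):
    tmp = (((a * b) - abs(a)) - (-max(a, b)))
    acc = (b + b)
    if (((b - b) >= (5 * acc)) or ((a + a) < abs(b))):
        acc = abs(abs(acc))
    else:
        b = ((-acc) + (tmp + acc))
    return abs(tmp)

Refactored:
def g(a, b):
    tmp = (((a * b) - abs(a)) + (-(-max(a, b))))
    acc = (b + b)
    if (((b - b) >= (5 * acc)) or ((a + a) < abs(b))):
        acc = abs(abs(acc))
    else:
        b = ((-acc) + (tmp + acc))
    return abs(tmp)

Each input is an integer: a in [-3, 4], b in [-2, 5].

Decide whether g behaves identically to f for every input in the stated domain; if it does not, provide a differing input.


The two versions differ — the changes include arithmetic usage differs.
As a probe, take a=2, b=2: f runs tmp := 4 | acc := 4 | (((b - b) >= (5 * acc)) or ((a + a) < abs(b))): false | b := 4 | result 4; g runs tmp := 4 | acc := 4 | (((b - b) >= (5 * acc)) or ((a + a) < abs(b))): false | b := 4 | result 4; both end at 4.
Sweeping the whole domain (64 inputs) finds no disagreement.
verdict: equivalent


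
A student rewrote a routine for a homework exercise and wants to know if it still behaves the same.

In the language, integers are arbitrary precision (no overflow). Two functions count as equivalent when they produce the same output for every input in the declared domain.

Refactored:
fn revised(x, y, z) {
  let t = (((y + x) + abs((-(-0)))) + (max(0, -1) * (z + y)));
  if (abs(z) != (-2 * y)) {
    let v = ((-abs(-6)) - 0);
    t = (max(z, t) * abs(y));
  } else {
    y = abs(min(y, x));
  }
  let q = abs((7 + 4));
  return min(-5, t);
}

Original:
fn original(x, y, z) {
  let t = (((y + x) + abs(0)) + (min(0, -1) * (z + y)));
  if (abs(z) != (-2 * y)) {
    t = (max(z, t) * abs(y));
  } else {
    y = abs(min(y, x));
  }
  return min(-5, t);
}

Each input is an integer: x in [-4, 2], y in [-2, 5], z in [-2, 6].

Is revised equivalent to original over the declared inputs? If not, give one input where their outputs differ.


Evaluate both at x=-4, y=-2, z=4.
original: t becomes -8; next (abs(z) != (-2 * y)) evaluates to false; next y becomes 4; next final value -8
revised: t becomes -6; next (abs(z) != (-2 * y)) evaluates to false; next y becomes 4; next q becomes 11; next final value -6
-8 and -6 differ, so these are not the same function on this domain.
verdict: not equivalent; witness: x=-4, y=-2, z=4


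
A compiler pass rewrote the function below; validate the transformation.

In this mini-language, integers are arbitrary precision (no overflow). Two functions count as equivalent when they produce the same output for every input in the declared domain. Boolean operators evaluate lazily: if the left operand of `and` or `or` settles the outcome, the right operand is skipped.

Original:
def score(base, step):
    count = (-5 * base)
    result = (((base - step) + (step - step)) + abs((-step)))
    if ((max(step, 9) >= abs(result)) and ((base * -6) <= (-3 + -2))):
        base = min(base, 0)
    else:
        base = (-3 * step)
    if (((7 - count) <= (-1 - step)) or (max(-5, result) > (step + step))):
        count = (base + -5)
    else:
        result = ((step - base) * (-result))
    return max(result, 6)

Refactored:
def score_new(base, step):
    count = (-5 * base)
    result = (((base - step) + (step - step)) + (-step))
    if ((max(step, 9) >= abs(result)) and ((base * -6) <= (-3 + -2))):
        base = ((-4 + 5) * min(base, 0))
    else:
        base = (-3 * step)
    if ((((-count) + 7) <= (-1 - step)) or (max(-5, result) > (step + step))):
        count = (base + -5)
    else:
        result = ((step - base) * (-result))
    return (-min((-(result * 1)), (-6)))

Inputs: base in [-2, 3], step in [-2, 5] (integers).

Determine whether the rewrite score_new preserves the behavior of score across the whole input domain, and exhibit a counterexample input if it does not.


The rewrite breaks on base=-2, step=3, where the results are 24 and 96.
score: count becomes 10; next result becomes -2; next ((max(step, 9) >= abs(result)) and ((base * -6) <= (-3 + -2))) evaluates to false; next base becomes -9; next (((7 - count) <= (-1 - step)) or (max(-5, result) > (step + step))) evaluates to false; next result becomes 24; next final value 24
score_new: count becomes 10; next result becomes -8; next ((max(step, 9) >= abs(result)) and ((base * -6) <= (-3 + -2))) evaluates to false; next base becomes -9; next ((((-count) + 7) <= (-1 - step)) or (max(-5, result) > (step + step))) evaluates to false; next result becomes 96; next final value 96
verdict: not equivalent; witness: base=-2, step=3


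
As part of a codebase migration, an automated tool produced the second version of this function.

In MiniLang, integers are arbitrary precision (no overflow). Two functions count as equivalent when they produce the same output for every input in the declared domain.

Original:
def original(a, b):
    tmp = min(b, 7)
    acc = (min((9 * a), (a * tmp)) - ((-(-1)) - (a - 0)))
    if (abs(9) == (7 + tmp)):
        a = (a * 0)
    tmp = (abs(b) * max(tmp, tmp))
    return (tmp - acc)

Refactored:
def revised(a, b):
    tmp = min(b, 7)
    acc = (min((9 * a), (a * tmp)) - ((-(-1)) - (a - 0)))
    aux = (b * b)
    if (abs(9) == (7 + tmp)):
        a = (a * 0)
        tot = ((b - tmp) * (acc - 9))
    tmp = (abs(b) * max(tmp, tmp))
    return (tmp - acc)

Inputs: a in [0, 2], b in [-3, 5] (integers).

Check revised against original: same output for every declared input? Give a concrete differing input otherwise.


The two versions differ — the changes include local variable names differ; and constant usage differs; and statement counts differ; and arithmetic usage differs.
As a probe, take a=2, b=-3: original runs tmp=-3, then acc=-5, then (abs(9) == (7 + tmp)) is false, then tmp=-9, then returns -4; revised runs tmp=-3, then acc=-5, then aux=9, then (abs(9) == (7 + tmp)) is false, then tmp=-9, then returns -4; both end at -4.
Sweeping the whole domain (27 inputs) finds no disagreement.
verdict: equivalent
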